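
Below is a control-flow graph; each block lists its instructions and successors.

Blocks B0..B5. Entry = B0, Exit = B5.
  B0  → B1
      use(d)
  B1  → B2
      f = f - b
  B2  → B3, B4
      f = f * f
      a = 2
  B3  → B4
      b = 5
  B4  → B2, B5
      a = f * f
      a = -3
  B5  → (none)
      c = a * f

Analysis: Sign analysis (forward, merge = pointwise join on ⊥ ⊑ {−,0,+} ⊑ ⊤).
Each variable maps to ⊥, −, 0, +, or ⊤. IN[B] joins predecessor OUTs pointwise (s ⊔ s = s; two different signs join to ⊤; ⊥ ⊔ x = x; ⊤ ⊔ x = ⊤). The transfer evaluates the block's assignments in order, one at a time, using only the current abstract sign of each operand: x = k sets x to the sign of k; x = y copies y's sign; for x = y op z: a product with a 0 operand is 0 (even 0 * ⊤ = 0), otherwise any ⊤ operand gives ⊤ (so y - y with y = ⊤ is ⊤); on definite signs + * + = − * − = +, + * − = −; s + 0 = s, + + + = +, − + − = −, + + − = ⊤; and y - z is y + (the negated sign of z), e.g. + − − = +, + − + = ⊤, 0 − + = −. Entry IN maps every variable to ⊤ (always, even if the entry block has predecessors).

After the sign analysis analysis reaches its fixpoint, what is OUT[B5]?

Answer: {a: -, b: ⊤, c: ⊤, d: ⊤, e: ⊤, f: ⊤}

Trace:
Fixpoint table:
  B0: | IN=(all ⊤) | OUT=(all ⊤)
  B1: | IN=(all ⊤) | OUT=(all ⊤)
  B2: | IN=(all ⊤) | OUT={a:+; rest ⊤}
  B3: | IN={a:+; rest ⊤} | OUT={a:+, b:+; rest ⊤}
  B4: | IN={a:+; rest ⊤} | OUT={a:-; rest ⊤}
  B5: | IN={a:-; rest ⊤} | OUT={a:-; rest ⊤}

Merge at B5: IN[B5] = OUT[B4] = {a: -, b: ⊤, c: ⊤, d: ⊤, e: ⊤, f: ⊤}
Applying B5's transfer function to that IN value gives OUT[B5] (row B5 above).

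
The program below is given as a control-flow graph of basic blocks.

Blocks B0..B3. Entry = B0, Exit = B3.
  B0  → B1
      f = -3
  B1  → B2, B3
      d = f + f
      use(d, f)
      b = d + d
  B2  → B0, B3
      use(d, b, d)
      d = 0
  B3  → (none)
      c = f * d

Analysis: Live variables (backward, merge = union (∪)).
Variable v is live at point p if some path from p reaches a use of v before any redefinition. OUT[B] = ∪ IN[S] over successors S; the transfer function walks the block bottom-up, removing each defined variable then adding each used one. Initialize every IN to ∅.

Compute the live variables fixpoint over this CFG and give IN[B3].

Answer: {d, f}

Working:
Fixpoint table:
  B0:   IN={}   OUT={f}
  B1:   IN={f}   OUT={b, d, f}
  B2:   IN={b, d, f}   OUT={d, f}
  B3:   IN={d, f}   OUT={}

B3 is the boundary node: OUT[B3] = {}
Applying B3's transfer function to that OUT value gives IN[B3] (row B3 above).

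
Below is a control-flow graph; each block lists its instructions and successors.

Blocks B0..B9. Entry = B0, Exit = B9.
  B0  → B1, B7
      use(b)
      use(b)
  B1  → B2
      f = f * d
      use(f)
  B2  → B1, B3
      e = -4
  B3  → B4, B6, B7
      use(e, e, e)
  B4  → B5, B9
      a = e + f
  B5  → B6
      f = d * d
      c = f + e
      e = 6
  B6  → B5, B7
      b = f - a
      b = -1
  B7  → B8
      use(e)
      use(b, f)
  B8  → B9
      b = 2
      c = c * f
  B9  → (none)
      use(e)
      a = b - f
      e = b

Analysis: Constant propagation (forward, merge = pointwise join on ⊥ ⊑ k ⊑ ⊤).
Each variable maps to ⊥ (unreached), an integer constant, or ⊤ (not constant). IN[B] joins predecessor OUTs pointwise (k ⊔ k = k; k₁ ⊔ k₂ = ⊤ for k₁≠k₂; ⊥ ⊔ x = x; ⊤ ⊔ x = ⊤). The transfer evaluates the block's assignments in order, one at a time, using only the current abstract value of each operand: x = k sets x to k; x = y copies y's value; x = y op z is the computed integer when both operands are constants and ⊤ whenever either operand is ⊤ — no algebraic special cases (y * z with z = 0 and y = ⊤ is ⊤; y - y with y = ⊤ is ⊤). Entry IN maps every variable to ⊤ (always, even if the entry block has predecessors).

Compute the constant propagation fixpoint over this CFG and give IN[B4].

Per-block solution:
  B0: | IN=(all ⊤) | OUT=(all ⊤)
  B1: | IN=(all ⊤) | OUT=(all ⊤)
  B2: | IN=(all ⊤) | OUT={e:-4; rest ⊤}
  B3: | IN={e:-4; rest ⊤} | OUT={e:-4; rest ⊤}
  B4: | IN={e:-4; rest ⊤} | OUT={e:-4; rest ⊤}
  B5: | IN=(all ⊤) | OUT={e:6; rest ⊤}
  B6: | IN=(all ⊤) | OUT={b:-1; rest ⊤}
  B7: | IN=(all ⊤) | OUT=(all ⊤)
  B8: | IN=(all ⊤) | OUT={b:2; rest ⊤}
  B9: | IN=(all ⊤) | OUT=(all ⊤)

Merge at B4: IN[B4] = OUT[B3] = {a: ⊤, b: ⊤, c: ⊤, d: ⊤, e: -4, f: ⊤}

Answer: {a: ⊤, b: ⊤, c: ⊤, d: ⊤, e: -4, f: ⊤}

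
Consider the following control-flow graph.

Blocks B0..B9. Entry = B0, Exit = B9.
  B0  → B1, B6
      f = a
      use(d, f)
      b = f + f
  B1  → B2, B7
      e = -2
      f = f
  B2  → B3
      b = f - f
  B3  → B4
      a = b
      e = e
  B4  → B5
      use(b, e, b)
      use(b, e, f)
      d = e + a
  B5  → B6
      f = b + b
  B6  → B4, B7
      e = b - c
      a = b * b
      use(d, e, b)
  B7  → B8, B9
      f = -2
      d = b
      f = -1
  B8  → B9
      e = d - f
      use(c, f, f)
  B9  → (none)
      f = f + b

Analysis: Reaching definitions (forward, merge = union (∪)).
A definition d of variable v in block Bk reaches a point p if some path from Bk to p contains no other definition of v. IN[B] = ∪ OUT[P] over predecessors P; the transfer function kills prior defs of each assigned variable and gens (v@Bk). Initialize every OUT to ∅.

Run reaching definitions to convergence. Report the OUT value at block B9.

Fixpoint table:
  B0:  IN={}  OUT={b@B0, f@B0}
  B1:  IN={b@B0, f@B0}  OUT={b@B0, e@B1, f@B1}
  B2:  IN={b@B0, e@B1, f@B1}  OUT={b@B2, e@B1, f@B1}
  B3:  IN={b@B2, e@B1, f@B1}  OUT={a@B3, b@B2, e@B3, f@B1}
  B4:  IN={a@B3, a@B6, b@B0, b@B2, d@B4, e@B3, e@B6, f@B0, f@B1, f@B5}  OUT={a@B3, a@B6, b@B0, b@B2, d@B4, e@B3, e@B6, f@B0, f@B1, f@B5}
  B5:  IN={a@B3, a@B6, b@B0, b@B2, d@B4, e@B3, e@B6, f@B0, f@B1, f@B5}  OUT={a@B3, a@B6, b@B0, b@B2, d@B4, e@B3, e@B6, f@B5}
  B6:  IN={a@B3, a@B6, b@B0, b@B2, d@B4, e@B3, e@B6, f@B0, f@B5}  OUT={a@B6, b@B0, b@B2, d@B4, e@B6, f@B0, f@B5}
  B7:  IN={a@B6, b@B0, b@B2, d@B4, e@B1, e@B6, f@B0, f@B1, f@B5}  OUT={a@B6, b@B0, b@B2, d@B7, e@B1, e@B6, f@B7}
  B8:  IN={a@B6, b@B0, b@B2, d@B7, e@B1, e@B6, f@B7}  OUT={a@B6, b@B0, b@B2, d@B7, e@B8, f@B7}
  B9:  IN={a@B6, b@B0, b@B2, d@B7, e@B1, e@B6, e@B8, f@B7}  OUT={a@B6, b@B0, b@B2, d@B7, e@B1, e@B6, e@B8, f@B9}

Merge at B9: IN[B9] = OUT[B7] ⊔ OUT[B8] = {a@B6, b@B0, b@B2, d@B7, e@B1, e@B6, e@B8, f@B7}
Applying B9's transfer function to that IN value gives OUT[B9] (row B9 above).

Answer: {a@B6, b@B0, b@B2, d@B7, e@B1, e@B6, e@B8, f@B9}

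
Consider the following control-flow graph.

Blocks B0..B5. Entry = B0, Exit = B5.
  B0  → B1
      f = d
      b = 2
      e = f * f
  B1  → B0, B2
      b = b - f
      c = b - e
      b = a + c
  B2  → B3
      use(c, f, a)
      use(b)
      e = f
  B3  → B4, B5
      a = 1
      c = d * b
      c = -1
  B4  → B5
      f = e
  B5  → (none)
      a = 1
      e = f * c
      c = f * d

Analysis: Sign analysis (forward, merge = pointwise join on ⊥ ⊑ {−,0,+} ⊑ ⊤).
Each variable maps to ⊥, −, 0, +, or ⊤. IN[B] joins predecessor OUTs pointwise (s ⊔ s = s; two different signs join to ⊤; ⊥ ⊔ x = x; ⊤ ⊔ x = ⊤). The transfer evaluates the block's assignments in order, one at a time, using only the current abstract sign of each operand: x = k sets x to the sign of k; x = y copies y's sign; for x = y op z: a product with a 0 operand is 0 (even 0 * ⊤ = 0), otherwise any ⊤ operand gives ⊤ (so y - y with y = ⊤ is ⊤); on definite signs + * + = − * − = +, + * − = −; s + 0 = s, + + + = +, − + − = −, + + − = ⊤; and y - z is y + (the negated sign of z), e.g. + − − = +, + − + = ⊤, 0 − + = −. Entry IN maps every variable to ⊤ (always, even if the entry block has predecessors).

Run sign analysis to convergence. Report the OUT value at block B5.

Per-block solution:
  B0:  IN=(all ⊤)  OUT={b:+; rest ⊤}
  B1:  IN={b:+; rest ⊤}  OUT=(all ⊤)
  B2:  IN=(all ⊤)  OUT=(all ⊤)
  B3:  IN=(all ⊤)  OUT={a:+, c:-; rest ⊤}
  B4:  IN={a:+, c:-; rest ⊤}  OUT={a:+, c:-; rest ⊤}
  B5:  IN={a:+, c:-; rest ⊤}  OUT={a:+; rest ⊤}

Merge at B5: IN[B5] = OUT[B3] ⊔ OUT[B4] = {a: +, b: ⊤, c: -, d: ⊤, e: ⊤, f: ⊤}
Applying B5's transfer function to that IN value gives OUT[B5] (row B5 above).

Answer: {a: +, b: ⊤, c: ⊤, d: ⊤, e: ⊤, f: ⊤}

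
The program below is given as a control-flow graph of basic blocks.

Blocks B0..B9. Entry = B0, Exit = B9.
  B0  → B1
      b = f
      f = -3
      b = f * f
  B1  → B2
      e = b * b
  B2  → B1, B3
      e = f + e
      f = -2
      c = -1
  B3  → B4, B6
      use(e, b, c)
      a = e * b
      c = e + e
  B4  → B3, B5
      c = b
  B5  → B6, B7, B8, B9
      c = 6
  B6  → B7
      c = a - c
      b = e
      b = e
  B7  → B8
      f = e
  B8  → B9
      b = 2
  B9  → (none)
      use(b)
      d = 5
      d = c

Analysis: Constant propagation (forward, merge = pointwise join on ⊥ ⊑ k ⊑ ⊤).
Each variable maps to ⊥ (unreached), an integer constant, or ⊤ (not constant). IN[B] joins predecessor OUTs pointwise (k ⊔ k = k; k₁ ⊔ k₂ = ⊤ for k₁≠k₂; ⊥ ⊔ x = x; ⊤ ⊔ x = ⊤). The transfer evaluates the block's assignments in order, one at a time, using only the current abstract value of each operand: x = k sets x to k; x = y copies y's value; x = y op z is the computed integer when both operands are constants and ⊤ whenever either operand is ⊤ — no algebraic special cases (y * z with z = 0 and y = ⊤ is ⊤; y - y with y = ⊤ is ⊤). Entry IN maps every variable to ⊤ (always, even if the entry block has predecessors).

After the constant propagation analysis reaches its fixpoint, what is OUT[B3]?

Answer: {a: ⊤, b: 9, c: ⊤, d: ⊤, e: ⊤, f: -2}

Working:
Per-block solution:
  B0:  IN=(all ⊤)  OUT={b:9, f:-3; rest ⊤}
  B1:  IN={b:9; rest ⊤}  OUT={b:9, e:81; rest ⊤}
  B2:  IN={b:9, e:81; rest ⊤}  OUT={b:9, c:-1, f:-2; rest ⊤}
  B3:  IN={b:9, f:-2; rest ⊤}  OUT={b:9, f:-2; rest ⊤}
  B4:  IN={b:9, f:-2; rest ⊤}  OUT={b:9, c:9, f:-2; rest ⊤}
  B5:  IN={b:9, c:9, f:-2; rest ⊤}  OUT={b:9, c:6, f:-2; rest ⊤}
  B6:  IN={b:9, f:-2; rest ⊤}  OUT={f:-2; rest ⊤}
  B7:  IN={f:-2; rest ⊤}  OUT=(all ⊤)
  B8:  IN=(all ⊤)  OUT={b:2; rest ⊤}
  B9:  IN=(all ⊤)  OUT=(all ⊤)

Merge at B3: IN[B3] = OUT[B2] ⊔ OUT[B4] = {a: ⊤, b: 9, c: ⊤, d: ⊤, e: ⊤, f: -2}
Applying B3's transfer function to that IN value gives OUT[B3] (row B3 above).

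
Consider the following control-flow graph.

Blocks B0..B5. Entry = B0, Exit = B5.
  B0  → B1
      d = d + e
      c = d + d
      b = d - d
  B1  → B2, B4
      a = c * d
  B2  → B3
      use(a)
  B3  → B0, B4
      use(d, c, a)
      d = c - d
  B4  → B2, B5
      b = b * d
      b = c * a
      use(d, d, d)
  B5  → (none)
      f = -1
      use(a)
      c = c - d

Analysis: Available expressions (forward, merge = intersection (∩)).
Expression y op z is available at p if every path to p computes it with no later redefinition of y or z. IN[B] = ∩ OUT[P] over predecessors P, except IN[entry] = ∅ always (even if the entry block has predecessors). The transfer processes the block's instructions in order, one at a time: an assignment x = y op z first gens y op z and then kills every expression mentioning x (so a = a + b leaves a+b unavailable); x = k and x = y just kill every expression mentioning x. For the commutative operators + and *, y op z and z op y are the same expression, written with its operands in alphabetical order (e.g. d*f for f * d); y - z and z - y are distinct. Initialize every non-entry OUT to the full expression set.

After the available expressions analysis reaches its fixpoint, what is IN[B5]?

Converged values:
  B0: | IN={} | OUT={d+d, d-d}
  B1: | IN={d+d, d-d} | OUT={c*d, d+d, d-d}
  B2: | IN={} | OUT={}
  B3: | IN={} | OUT={}
  B4: | IN={} | OUT={a*c}
  B5: | IN={a*c} | OUT={}

Merge at B5: IN[B5] = OUT[B4] = {a*c}

Answer: {a*c}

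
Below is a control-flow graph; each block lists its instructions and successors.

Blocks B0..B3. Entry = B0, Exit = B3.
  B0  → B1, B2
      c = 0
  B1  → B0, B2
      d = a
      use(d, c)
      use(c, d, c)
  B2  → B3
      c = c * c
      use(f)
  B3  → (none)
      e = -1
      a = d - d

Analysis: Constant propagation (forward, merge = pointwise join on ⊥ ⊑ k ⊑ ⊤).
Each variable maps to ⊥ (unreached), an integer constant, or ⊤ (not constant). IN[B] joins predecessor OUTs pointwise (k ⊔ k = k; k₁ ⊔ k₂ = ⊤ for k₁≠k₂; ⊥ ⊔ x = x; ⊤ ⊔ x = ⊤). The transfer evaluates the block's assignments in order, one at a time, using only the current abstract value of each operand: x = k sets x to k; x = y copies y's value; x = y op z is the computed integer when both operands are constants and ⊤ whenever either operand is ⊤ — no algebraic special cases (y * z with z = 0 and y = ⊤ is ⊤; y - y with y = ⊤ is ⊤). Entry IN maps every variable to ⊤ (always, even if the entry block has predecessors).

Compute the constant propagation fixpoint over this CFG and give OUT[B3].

Answer: {a: ⊤, b: ⊤, c: 0, d: ⊤, e: -1, f: ⊤}

Working:
Fixpoint table:
  B0:  IN=(all ⊤)  OUT={c:0; rest ⊤}
  B1:  IN={c:0; rest ⊤}  OUT={c:0; rest ⊤}
  B2:  IN={c:0; rest ⊤}  OUT={c:0; rest ⊤}
  B3:  IN={c:0; rest ⊤}  OUT={c:0, e:-1; rest ⊤}

Merge at B3: IN[B3] = OUT[B2] = {a: ⊤, b: ⊤, c: 0, d: ⊤, e: ⊤, f: ⊤}
Applying B3's transfer function to that IN value gives OUT[B3] (row B3 above).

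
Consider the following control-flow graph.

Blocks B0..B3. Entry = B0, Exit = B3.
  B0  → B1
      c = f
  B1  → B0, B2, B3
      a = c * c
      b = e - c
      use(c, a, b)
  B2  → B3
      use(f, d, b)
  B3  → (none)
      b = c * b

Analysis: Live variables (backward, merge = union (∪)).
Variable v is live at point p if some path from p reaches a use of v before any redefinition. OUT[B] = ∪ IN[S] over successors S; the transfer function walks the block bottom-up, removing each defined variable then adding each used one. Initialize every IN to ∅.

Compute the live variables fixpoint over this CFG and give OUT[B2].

Converged values:
  B0: | IN={d, e, f} | OUT={c, d, e, f}
  B1: | IN={c, d, e, f} | OUT={b, c, d, e, f}
  B2: | IN={b, c, d, f} | OUT={b, c}
  B3: | IN={b, c} | OUT={}

Merge at B2: OUT[B2] = IN[B3] = {b, c}

Answer: {b, c}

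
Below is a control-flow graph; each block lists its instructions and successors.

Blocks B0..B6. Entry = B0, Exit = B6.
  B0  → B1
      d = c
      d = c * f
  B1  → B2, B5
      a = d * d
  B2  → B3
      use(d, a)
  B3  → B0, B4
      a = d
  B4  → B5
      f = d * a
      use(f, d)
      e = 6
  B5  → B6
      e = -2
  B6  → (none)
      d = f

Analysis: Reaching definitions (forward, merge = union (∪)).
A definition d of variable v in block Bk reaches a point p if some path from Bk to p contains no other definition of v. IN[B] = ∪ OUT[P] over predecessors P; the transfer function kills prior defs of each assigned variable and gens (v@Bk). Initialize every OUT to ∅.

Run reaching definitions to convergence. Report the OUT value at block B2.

Answer: {a@B1, d@B0}

Working:
Fixpoint table:
  B0:   IN={a@B3, d@B0}   OUT={a@B3, d@B0}
  B1:   IN={a@B3, d@B0}   OUT={a@B1, d@B0}
  B2:   IN={a@B1, d@B0}   OUT={a@B1, d@B0}
  B3:   IN={a@B1, d@B0}   OUT={a@B3, d@B0}
  B4:   IN={a@B3, d@B0}   OUT={a@B3, d@B0, e@B4, f@B4}
  B5:   IN={a@B1, a@B3, d@B0, e@B4, f@B4}   OUT={a@B1, a@B3, d@B0, e@B5, f@B4}
  B6:   IN={a@B1, a@B3, d@B0, e@B5, f@B4}   OUT={a@B1, a@B3, d@B6, e@B5, f@B4}

Merge at B2: IN[B2] = OUT[B1] = {a@B1, d@B0}
Applying B2's transfer function to that IN value gives OUT[B2] (row B2 above).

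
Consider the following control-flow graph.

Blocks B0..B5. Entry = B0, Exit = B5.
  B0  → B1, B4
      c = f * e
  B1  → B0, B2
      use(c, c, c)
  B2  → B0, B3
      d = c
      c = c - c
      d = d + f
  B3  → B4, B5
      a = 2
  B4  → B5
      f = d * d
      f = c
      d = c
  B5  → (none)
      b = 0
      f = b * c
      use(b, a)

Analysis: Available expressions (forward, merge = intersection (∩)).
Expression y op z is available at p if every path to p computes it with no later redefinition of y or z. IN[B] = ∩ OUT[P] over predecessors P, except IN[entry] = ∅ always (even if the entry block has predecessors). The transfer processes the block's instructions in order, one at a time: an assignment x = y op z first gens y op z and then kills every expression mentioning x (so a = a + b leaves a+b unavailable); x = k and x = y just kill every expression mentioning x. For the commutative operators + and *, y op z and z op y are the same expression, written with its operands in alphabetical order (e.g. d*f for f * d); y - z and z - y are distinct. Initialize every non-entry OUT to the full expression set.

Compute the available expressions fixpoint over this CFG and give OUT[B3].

Per-block solution:
  B0: | IN={} | OUT={e*f}
  B1: | IN={e*f} | OUT={e*f}
  B2: | IN={e*f} | OUT={e*f}
  B3: | IN={e*f} | OUT={e*f}
  B4: | IN={e*f} | OUT={}
  B5: | IN={} | OUT={b*c}

Merge at B3: IN[B3] = OUT[B2] = {e*f}
Applying B3's transfer function to that IN value gives OUT[B3] (row B3 above).

Answer: {e*f}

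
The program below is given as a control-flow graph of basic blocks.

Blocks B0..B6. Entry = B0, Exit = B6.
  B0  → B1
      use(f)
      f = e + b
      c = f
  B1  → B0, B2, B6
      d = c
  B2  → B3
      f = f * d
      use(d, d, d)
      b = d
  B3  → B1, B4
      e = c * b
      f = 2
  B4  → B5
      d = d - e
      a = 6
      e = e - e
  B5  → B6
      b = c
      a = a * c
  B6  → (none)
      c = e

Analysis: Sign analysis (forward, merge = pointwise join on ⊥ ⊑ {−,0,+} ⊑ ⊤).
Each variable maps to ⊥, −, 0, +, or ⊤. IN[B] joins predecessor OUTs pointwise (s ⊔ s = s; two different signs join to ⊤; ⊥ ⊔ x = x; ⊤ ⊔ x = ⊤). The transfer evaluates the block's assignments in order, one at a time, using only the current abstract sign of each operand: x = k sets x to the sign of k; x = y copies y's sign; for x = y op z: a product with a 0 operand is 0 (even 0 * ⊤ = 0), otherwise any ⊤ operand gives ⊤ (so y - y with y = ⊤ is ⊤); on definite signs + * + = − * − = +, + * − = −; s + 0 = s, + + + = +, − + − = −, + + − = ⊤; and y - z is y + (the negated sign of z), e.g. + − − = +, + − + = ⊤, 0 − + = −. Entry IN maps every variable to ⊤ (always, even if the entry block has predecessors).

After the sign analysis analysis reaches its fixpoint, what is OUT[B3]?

Answer: {a: ⊤, b: ⊤, c: ⊤, d: ⊤, e: ⊤, f: +}

Derivation:
Per-block solution:
  B0: | IN=(all ⊤) | OUT=(all ⊤)
  B1: | IN=(all ⊤) | OUT=(all ⊤)
  B2: | IN=(all ⊤) | OUT=(all ⊤)
  B3: | IN=(all ⊤) | OUT={f:+; rest ⊤}
  B4: | IN={f:+; rest ⊤} | OUT={a:+, f:+; rest ⊤}
  B5: | IN={a:+, f:+; rest ⊤} | OUT={f:+; rest ⊤}
  B6: | IN=(all ⊤) | OUT=(all ⊤)

Merge at B3: IN[B3] = OUT[B2] = {a: ⊤, b: ⊤, c: ⊤, d: ⊤, e: ⊤, f: ⊤}
Applying B3's transfer function to that IN value gives OUT[B3] (row B3 above).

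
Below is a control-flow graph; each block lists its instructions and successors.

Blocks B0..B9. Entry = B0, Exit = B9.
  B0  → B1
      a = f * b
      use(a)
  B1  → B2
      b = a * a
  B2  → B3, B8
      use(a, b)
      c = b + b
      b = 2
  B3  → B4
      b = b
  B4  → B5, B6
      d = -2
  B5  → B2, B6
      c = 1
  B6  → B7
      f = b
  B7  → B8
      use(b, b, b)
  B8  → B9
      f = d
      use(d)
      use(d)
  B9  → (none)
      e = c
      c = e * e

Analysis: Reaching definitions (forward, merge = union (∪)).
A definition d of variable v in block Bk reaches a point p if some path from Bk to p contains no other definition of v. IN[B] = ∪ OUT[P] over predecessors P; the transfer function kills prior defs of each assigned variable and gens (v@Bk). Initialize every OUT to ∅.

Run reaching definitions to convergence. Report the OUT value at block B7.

Answer: {a@B0, b@B3, c@B2, c@B5, d@B4, f@B6}

Trace:
Converged values:
  B0: | IN={} | OUT={a@B0}
  B1: | IN={a@B0} | OUT={a@B0, b@B1}
  B2: | IN={a@B0, b@B1, b@B3, c@B5, d@B4} | OUT={a@B0, b@B2, c@B2, d@B4}
  B3: | IN={a@B0, b@B2, c@B2, d@B4} | OUT={a@B0, b@B3, c@B2, d@B4}
  B4: | IN={a@B0, b@B3, c@B2, d@B4} | OUT={a@B0, b@B3, c@B2, d@B4}
  B5: | IN={a@B0, b@B3, c@B2, d@B4} | OUT={a@B0, b@B3, c@B5, d@B4}
  B6: | IN={a@B0, b@B3, c@B2, c@B5, d@B4} | OUT={a@B0, b@B3, c@B2, c@B5, d@B4, f@B6}
  B7: | IN={a@B0, b@B3, c@B2, c@B5, d@B4, f@B6} | OUT={a@B0, b@B3, c@B2, c@B5, d@B4, f@B6}
  B8: | IN={a@B0, b@B2, b@B3, c@B2, c@B5, d@B4, f@B6} | OUT={a@B0, b@B2, b@B3, c@B2, c@B5, d@B4, f@B8}
  B9: | IN={a@B0, b@B2, b@B3, c@B2, c@B5, d@B4, f@B8} | OUT={a@B0, b@B2, b@B3, c@B9, d@B4, e@B9, f@B8}

Merge at B7: IN[B7] = OUT[B6] = {a@B0, b@B3, c@B2, c@B5, d@B4, f@B6}
Applying B7's transfer function to that IN value gives OUT[B7] (row B7 above).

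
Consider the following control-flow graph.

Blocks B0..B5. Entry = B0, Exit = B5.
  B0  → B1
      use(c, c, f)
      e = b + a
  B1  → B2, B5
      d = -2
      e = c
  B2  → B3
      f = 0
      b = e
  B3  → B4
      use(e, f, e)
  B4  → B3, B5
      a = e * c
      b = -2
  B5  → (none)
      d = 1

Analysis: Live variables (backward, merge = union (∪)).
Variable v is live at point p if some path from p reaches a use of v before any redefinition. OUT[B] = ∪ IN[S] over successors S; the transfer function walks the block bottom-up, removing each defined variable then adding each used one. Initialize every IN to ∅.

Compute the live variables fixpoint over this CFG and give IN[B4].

Answer: {c, e, f}

Trace:
Per-block solution:
  B0:   IN={a, b, c, f}   OUT={c}
  B1:   IN={c}   OUT={c, e}
  B2:   IN={c, e}   OUT={c, e, f}
  B3:   IN={c, e, f}   OUT={c, e, f}
  B4:   IN={c, e, f}   OUT={c, e, f}
  B5:   IN={}   OUT={}

Merge at B4: OUT[B4] = IN[B3] ⊔ IN[B5] = {c, e, f}
Applying B4's transfer function to that OUT value gives IN[B4] (row B4 above).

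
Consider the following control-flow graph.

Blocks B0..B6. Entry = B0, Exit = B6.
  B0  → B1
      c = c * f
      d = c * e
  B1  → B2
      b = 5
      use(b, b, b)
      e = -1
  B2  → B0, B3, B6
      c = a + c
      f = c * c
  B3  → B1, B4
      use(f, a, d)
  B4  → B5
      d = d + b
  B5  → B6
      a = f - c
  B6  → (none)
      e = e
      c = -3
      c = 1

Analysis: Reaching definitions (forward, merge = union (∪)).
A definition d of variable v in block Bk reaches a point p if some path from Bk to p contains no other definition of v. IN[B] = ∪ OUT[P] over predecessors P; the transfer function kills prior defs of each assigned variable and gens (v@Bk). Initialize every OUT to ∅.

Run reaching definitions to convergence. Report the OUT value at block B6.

Fixpoint table:
  B0: | IN={b@B1, c@B2, d@B0, e@B1, f@B2} | OUT={b@B1, c@B0, d@B0, e@B1, f@B2}
  B1: | IN={b@B1, c@B0, c@B2, d@B0, e@B1, f@B2} | OUT={b@B1, c@B0, c@B2, d@B0, e@B1, f@B2}
  B2: | IN={b@B1, c@B0, c@B2, d@B0, e@B1, f@B2} | OUT={b@B1, c@B2, d@B0, e@B1, f@B2}
  B3: | IN={b@B1, c@B2, d@B0, e@B1, f@B2} | OUT={b@B1, c@B2, d@B0, e@B1, f@B2}
  B4: | IN={b@B1, c@B2, d@B0, e@B1, f@B2} | OUT={b@B1, c@B2, d@B4, e@B1, f@B2}
  B5: | IN={b@B1, c@B2, d@B4, e@B1, f@B2} | OUT={a@B5, b@B1, c@B2, d@B4, e@B1, f@B2}
  B6: | IN={a@B5, b@B1, c@B2, d@B0, d@B4, e@B1, f@B2} | OUT={a@B5, b@B1, c@B6, d@B0, d@B4, e@B6, f@B2}

Merge at B6: IN[B6] = OUT[B2] ⊔ OUT[B5] = {a@B5, b@B1, c@B2, d@B0, d@B4, e@B1, f@B2}
Applying B6's transfer function to that IN value gives OUT[B6] (row B6 above).

Answer: {a@B5, b@B1, c@B6, d@B0, d@B4, e@B6, f@B2}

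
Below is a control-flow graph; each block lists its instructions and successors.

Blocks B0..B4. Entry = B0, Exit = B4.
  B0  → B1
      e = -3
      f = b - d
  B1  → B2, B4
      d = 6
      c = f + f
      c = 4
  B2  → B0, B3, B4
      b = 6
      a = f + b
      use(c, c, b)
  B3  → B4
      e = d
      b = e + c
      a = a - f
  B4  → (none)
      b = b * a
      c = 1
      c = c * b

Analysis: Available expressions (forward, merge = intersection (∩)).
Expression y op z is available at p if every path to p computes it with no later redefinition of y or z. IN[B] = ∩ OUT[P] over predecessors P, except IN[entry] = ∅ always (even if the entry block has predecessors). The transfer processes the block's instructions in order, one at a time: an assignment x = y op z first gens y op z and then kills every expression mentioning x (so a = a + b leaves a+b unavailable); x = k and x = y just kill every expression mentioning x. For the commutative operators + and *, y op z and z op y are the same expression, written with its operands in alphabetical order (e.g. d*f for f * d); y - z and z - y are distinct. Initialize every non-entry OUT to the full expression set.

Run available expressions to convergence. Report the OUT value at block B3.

Per-block solution:
  B0:  IN={}  OUT={b-d}
  B1:  IN={b-d}  OUT={f+f}
  B2:  IN={f+f}  OUT={b+f, f+f}
  B3:  IN={b+f, f+f}  OUT={c+e, f+f}
  B4:  IN={f+f}  OUT={f+f}

Merge at B3: IN[B3] = OUT[B2] = {b+f, f+f}
Applying B3's transfer function to that IN value gives OUT[B3] (row B3 above).

Answer: {c+e, f+f}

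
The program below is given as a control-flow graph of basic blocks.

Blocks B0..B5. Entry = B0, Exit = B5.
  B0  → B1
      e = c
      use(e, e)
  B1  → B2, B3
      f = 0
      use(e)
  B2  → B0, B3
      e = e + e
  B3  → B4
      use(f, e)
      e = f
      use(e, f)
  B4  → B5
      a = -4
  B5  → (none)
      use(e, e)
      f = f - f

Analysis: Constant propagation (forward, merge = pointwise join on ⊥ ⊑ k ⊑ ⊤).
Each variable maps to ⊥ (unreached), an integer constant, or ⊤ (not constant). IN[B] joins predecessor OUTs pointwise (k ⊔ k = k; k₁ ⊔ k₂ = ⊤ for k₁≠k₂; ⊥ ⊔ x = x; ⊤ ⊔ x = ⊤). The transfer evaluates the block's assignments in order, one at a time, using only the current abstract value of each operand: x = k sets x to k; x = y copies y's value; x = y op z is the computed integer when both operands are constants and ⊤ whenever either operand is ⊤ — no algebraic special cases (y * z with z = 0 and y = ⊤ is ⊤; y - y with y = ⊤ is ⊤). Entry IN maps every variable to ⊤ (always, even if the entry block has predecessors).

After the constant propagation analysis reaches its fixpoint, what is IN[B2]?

Per-block solution:
  B0: | IN=(all ⊤) | OUT=(all ⊤)
  B1: | IN=(all ⊤) | OUT={f:0; rest ⊤}
  B2: | IN={f:0; rest ⊤} | OUT={f:0; rest ⊤}
  B3: | IN={f:0; rest ⊤} | OUT={e:0, f:0; rest ⊤}
  B4: | IN={e:0, f:0; rest ⊤} | OUT={a:-4, e:0, f:0; rest ⊤}
  B5: | IN={a:-4, e:0, f:0; rest ⊤} | OUT={a:-4, e:0, f:0; rest ⊤}

Merge at B2: IN[B2] = OUT[B1] = {a: ⊤, b: ⊤, c: ⊤, d: ⊤, e: ⊤, f: 0}

Answer: {a: ⊤, b: ⊤, c: ⊤, d: ⊤, e: ⊤, f: 0}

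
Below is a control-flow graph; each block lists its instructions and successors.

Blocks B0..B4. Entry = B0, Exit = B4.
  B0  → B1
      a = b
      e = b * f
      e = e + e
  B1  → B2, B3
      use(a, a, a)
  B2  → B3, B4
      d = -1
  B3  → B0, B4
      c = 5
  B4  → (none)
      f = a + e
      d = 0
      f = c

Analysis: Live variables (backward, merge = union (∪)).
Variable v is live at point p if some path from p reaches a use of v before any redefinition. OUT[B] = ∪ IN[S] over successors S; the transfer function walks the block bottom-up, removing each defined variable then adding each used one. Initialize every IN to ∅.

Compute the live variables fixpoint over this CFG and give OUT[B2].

Fixpoint table:
  B0:  IN={b, c, f}  OUT={a, b, c, e, f}
  B1:  IN={a, b, c, e, f}  OUT={a, b, c, e, f}
  B2:  IN={a, b, c, e, f}  OUT={a, b, c, e, f}
  B3:  IN={a, b, e, f}  OUT={a, b, c, e, f}
  B4:  IN={a, c, e}  OUT={}

Merge at B2: OUT[B2] = IN[B3] ⊔ IN[B4] = {a, b, c, e, f}

Answer: {a, b, c, e, f}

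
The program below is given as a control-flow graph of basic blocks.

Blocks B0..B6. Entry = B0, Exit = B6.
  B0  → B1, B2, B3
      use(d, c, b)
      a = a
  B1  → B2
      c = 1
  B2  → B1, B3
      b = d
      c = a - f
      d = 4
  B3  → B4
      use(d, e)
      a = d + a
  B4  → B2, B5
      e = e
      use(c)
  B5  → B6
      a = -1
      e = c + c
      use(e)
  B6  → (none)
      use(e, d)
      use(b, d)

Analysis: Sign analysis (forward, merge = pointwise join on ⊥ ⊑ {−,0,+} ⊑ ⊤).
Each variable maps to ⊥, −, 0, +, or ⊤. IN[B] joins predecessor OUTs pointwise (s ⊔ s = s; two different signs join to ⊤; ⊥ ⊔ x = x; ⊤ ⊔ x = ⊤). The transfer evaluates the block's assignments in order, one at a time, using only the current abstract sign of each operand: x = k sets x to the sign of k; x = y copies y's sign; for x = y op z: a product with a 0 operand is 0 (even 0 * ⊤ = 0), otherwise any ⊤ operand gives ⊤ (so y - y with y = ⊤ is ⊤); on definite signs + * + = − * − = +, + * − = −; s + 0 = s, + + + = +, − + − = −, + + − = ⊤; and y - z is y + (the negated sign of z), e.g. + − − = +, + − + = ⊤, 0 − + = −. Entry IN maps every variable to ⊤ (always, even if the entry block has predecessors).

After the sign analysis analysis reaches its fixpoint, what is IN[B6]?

Per-block solution:
  B0:  IN=(all ⊤)  OUT=(all ⊤)
  B1:  IN=(all ⊤)  OUT={c:+; rest ⊤}
  B2:  IN=(all ⊤)  OUT={d:+; rest ⊤}
  B3:  IN=(all ⊤)  OUT=(all ⊤)
  B4:  IN=(all ⊤)  OUT=(all ⊤)
  B5:  IN=(all ⊤)  OUT={a:-; rest ⊤}
  B6:  IN={a:-; rest ⊤}  OUT={a:-; rest ⊤}

Merge at B6: IN[B6] = OUT[B5] = {a: -, b: ⊤, c: ⊤, d: ⊤, e: ⊤, f: ⊤}

Answer: {a: -, b: ⊤, c: ⊤, d: ⊤, e: ⊤, f: ⊤}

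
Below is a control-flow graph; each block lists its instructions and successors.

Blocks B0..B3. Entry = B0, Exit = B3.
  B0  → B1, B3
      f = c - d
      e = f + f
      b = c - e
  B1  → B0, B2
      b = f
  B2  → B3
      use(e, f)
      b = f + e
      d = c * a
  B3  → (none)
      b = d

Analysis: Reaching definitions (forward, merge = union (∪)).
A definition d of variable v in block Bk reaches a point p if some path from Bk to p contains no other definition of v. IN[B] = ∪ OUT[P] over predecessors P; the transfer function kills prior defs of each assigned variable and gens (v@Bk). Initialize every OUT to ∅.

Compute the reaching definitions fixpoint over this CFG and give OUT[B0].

Per-block solution:
  B0:   IN={b@B1, e@B0, f@B0}   OUT={b@B0, e@B0, f@B0}
  B1:   IN={b@B0, e@B0, f@B0}   OUT={b@B1, e@B0, f@B0}
  B2:   IN={b@B1, e@B0, f@B0}   OUT={b@B2, d@B2, e@B0, f@B0}
  B3:   IN={b@B0, b@B2, d@B2, e@B0, f@B0}   OUT={b@B3, d@B2, e@B0, f@B0}

Merge at B0 (entry node, so the boundary value {} is joined with the incoming edge(s)): IN[B0] = {} ⊔ OUT[B1] = {b@B1, e@B0, f@B0}
Applying B0's transfer function to that IN value gives OUT[B0] (row B0 above).

Answer: {b@B0, e@B0, f@B0}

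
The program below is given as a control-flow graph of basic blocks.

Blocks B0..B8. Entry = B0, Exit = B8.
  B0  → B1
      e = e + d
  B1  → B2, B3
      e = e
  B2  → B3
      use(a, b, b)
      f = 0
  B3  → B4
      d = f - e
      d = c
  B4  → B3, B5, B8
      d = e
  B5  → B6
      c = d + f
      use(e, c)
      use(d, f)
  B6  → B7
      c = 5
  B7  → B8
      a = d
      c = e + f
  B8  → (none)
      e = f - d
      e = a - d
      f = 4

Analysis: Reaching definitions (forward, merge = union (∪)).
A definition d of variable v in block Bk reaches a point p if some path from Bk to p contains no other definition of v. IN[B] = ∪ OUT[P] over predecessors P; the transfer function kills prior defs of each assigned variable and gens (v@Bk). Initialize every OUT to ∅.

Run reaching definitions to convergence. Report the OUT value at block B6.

Answer: {c@B6, d@B4, e@B1, f@B2}

Trace:
Converged values:
  B0: | IN={} | OUT={e@B0}
  B1: | IN={e@B0} | OUT={e@B1}
  B2: | IN={e@B1} | OUT={e@B1, f@B2}
  B3: | IN={d@B4, e@B1, f@B2} | OUT={d@B3, e@B1, f@B2}
  B4: | IN={d@B3, e@B1, f@B2} | OUT={d@B4, e@B1, f@B2}
  B5: | IN={d@B4, e@B1, f@B2} | OUT={c@B5, d@B4, e@B1, f@B2}
  B6: | IN={c@B5, d@B4, e@B1, f@B2} | OUT={c@B6, d@B4, e@B1, f@B2}
  B7: | IN={c@B6, d@B4, e@B1, f@B2} | OUT={a@B7, c@B7, d@B4, e@B1, f@B2}
  B8: | IN={a@B7, c@B7, d@B4, e@B1, f@B2} | OUT={a@B7, c@B7, d@B4, e@B8, f@B8}

Merge at B6: IN[B6] = OUT[B5] = {c@B5, d@B4, e@B1, f@B2}
Applying B6's transfer function to that IN value gives OUT[B6] (row B6 above).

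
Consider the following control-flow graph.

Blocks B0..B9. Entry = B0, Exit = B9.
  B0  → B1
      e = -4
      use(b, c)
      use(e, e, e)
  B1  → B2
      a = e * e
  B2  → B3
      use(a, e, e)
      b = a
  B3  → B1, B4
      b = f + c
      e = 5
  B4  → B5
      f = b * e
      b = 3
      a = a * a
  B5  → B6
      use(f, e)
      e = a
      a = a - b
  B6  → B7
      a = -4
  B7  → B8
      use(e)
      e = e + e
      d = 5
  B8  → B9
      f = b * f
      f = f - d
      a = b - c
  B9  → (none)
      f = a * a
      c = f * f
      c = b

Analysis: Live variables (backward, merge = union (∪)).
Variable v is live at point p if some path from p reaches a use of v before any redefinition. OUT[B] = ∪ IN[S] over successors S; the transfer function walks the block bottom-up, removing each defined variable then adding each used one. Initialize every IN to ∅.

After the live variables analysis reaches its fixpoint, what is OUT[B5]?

Fixpoint table:
  B0: | IN={b, c, f} | OUT={c, e, f}
  B1: | IN={c, e, f} | OUT={a, c, e, f}
  B2: | IN={a, c, e, f} | OUT={a, c, f}
  B3: | IN={a, c, f} | OUT={a, b, c, e, f}
  B4: | IN={a, b, c, e} | OUT={a, b, c, e, f}
  B5: | IN={a, b, c, e, f} | OUT={b, c, e, f}
  B6: | IN={b, c, e, f} | OUT={b, c, e, f}
  B7: | IN={b, c, e, f} | OUT={b, c, d, f}
  B8: | IN={b, c, d, f} | OUT={a, b}
  B9: | IN={a, b} | OUT={}

Merge at B5: OUT[B5] = IN[B6] = {b, c, e, f}

Answer: {b, c, e, f}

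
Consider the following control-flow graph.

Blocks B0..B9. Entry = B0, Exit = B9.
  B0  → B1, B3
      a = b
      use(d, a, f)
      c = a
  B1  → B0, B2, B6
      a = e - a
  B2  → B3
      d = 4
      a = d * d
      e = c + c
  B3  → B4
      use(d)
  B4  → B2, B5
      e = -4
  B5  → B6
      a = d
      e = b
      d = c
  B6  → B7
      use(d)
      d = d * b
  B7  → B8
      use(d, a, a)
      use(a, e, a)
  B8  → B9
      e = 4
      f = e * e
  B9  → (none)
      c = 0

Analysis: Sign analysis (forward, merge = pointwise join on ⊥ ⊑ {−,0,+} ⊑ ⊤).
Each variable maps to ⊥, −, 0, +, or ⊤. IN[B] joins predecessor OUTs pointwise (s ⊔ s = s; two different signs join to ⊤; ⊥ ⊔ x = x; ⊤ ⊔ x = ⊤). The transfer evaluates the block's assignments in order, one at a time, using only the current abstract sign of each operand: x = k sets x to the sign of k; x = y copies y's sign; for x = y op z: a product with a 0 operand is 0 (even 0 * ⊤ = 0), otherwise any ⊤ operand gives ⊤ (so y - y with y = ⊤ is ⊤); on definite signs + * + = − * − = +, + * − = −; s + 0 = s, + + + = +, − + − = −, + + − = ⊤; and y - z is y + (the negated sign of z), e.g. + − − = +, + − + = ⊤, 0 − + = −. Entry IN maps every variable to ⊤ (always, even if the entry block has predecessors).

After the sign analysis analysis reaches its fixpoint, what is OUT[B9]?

Answer: {a: ⊤, b: ⊤, c: 0, d: ⊤, e: +, f: +}

Working:
Fixpoint table:
  B0:  IN=(all ⊤)  OUT=(all ⊤)
  B1:  IN=(all ⊤)  OUT=(all ⊤)
  B2:  IN=(all ⊤)  OUT={a:+, d:+; rest ⊤}
  B3:  IN=(all ⊤)  OUT=(all ⊤)
  B4:  IN=(all ⊤)  OUT={e:-; rest ⊤}
  B5:  IN={e:-; rest ⊤}  OUT=(all ⊤)
  B6:  IN=(all ⊤)  OUT=(all ⊤)
  B7:  IN=(all ⊤)  OUT=(all ⊤)
  B8:  IN=(all ⊤)  OUT={e:+, f:+; rest ⊤}
  B9:  IN={e:+, f:+; rest ⊤}  OUT={c:0, e:+, f:+; rest ⊤}

Merge at B9: IN[B9] = OUT[B8] = {a: ⊤, b: ⊤, c: ⊤, d: ⊤, e: +, f: +}
Applying B9's transfer function to that IN value gives OUT[B9] (row B9 above).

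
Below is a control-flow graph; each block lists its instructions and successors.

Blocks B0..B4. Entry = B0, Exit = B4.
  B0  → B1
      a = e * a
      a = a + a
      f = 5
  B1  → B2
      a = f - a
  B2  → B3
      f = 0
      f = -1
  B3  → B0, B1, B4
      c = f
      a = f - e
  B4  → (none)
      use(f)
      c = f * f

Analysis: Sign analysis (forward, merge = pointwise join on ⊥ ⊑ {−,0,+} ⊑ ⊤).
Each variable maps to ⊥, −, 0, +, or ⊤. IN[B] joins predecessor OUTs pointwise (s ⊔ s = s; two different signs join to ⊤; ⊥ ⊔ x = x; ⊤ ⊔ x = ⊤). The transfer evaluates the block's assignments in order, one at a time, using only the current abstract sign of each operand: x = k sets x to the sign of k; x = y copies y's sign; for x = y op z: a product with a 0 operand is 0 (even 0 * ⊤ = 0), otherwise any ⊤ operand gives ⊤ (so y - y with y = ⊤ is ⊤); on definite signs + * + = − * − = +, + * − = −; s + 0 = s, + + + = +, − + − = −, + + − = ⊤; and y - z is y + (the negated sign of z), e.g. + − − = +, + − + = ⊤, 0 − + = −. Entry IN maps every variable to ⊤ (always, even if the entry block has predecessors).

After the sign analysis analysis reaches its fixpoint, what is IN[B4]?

Answer: {a: ⊤, b: ⊤, c: -, d: ⊤, e: ⊤, f: -}

Working:
Fixpoint table:
  B0:   IN=(all ⊤)   OUT={f:+; rest ⊤}
  B1:   IN=(all ⊤)   OUT=(all ⊤)
  B2:   IN=(all ⊤)   OUT={f:-; rest ⊤}
  B3:   IN={f:-; rest ⊤}   OUT={c:-, f:-; rest ⊤}
  B4:   IN={c:-, f:-; rest ⊤}   OUT={c:+, f:-; rest ⊤}

Merge at B4: IN[B4] = OUT[B3] = {a: ⊤, b: ⊤, c: -, d: ⊤, e: ⊤, f: -}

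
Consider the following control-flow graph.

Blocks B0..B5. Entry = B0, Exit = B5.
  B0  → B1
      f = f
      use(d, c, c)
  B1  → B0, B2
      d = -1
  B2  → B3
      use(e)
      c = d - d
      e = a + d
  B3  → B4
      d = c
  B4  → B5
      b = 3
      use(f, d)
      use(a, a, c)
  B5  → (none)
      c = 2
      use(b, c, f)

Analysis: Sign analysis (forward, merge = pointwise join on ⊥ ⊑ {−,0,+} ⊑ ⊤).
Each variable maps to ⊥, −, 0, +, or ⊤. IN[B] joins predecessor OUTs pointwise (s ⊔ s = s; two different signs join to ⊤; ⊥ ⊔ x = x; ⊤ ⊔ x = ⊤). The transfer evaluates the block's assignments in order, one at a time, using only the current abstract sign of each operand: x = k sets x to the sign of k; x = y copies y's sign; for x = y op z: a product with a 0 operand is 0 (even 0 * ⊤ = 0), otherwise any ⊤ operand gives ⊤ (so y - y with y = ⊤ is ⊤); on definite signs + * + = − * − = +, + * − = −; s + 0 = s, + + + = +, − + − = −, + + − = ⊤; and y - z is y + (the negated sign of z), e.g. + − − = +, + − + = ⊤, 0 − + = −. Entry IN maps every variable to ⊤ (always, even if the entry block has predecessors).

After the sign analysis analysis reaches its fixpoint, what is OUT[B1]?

Answer: {a: ⊤, b: ⊤, c: ⊤, d: -, e: ⊤, f: ⊤}

Working:
Converged values:
  B0:  IN=(all ⊤)  OUT=(all ⊤)
  B1:  IN=(all ⊤)  OUT={d:-; rest ⊤}
  B2:  IN={d:-; rest ⊤}  OUT={d:-; rest ⊤}
  B3:  IN={d:-; rest ⊤}  OUT=(all ⊤)
  B4:  IN=(all ⊤)  OUT={b:+; rest ⊤}
  B5:  IN={b:+; rest ⊤}  OUT={b:+, c:+; rest ⊤}

Merge at B1: IN[B1] = OUT[B0] = {a: ⊤, b: ⊤, c: ⊤, d: ⊤, e: ⊤, f: ⊤}
Applying B1's transfer function to that IN value gives OUT[B1] (row B1 above).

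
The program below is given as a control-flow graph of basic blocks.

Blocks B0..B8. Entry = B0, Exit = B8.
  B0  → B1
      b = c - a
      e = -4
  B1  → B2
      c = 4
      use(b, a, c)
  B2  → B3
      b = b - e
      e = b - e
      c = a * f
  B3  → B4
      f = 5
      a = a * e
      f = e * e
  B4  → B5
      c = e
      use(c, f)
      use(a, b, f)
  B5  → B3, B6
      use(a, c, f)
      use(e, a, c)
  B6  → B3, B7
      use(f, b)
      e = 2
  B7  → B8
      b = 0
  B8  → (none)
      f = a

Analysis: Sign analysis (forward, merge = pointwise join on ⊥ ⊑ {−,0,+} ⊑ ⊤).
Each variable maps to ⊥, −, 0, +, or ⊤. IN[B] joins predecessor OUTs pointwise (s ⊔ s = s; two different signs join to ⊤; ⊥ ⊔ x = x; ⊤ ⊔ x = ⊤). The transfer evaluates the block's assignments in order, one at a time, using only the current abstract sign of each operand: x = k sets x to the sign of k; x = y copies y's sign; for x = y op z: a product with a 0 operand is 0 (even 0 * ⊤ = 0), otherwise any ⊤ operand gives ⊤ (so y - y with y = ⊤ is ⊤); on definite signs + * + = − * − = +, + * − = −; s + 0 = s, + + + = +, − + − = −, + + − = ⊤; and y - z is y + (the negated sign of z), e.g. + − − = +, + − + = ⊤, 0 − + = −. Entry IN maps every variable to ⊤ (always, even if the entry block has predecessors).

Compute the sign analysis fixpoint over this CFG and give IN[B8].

Per-block solution:
  B0: | IN=(all ⊤) | OUT={e:-; rest ⊤}
  B1: | IN={e:-; rest ⊤} | OUT={c:+, e:-; rest ⊤}
  B2: | IN={c:+, e:-; rest ⊤} | OUT=(all ⊤)
  B3: | IN=(all ⊤) | OUT=(all ⊤)
  B4: | IN=(all ⊤) | OUT=(all ⊤)
  B5: | IN=(all ⊤) | OUT=(all ⊤)
  B6: | IN=(all ⊤) | OUT={e:+; rest ⊤}
  B7: | IN={e:+; rest ⊤} | OUT={b:0, e:+; rest ⊤}
  B8: | IN={b:0, e:+; rest ⊤} | OUT={b:0, e:+; rest ⊤}

Merge at B8: IN[B8] = OUT[B7] = {a: ⊤, b: 0, c: ⊤, d: ⊤, e: +, f: ⊤}

Answer: {a: ⊤, b: 0, c: ⊤, d: ⊤, e: +, f: ⊤}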